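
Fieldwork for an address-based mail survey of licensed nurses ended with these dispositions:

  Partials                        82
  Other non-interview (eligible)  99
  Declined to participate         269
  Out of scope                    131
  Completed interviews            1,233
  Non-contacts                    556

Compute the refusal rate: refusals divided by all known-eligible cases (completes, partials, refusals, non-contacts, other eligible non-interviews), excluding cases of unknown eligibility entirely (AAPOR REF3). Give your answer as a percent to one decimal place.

Numerator = 269
Denominator = 1233 + 82 + 269 + 556 + 99 = 2239
REF3 = 269 / 2239 = 0.1201

12.0%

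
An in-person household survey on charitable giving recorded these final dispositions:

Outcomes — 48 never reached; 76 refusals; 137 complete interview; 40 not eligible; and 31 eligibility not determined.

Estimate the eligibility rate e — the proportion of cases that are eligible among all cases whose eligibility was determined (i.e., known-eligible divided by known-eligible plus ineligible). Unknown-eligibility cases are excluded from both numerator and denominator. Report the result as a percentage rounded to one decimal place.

Determined eligible → 137 + 76 + 48 = 261
e = 261 / (261 + 40) = 261 / 301 = 0.8671

86.7%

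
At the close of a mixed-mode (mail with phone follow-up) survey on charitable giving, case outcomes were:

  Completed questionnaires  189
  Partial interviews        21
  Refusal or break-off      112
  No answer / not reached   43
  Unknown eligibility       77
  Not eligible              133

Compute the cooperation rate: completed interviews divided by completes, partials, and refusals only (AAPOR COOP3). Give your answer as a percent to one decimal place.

Top: 189
Base: 189 + 21 + 112 = 322
COOP3 = 189 / 322 = 0.5870

58.7%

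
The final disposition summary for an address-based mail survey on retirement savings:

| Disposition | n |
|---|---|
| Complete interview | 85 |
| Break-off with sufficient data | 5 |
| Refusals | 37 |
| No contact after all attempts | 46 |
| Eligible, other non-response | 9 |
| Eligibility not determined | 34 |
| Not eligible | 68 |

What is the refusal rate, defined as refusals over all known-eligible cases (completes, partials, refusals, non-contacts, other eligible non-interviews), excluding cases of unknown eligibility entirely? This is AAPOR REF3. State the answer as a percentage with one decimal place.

Num: 37
Denom: 85 + 5 + 37 + 46 + 9 = 182
REF3 = 37 / 182 = 0.2033

20.3%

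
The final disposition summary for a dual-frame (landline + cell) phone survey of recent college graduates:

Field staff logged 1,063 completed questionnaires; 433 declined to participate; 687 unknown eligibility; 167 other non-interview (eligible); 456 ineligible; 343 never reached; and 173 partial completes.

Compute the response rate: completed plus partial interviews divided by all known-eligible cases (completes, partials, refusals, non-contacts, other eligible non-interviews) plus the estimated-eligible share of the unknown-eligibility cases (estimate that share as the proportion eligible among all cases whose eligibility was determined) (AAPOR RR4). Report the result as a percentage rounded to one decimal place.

45.0%

Top = 1063 + 173 = 1236
Determined eligible = 1063 + 173 + 433 + 343 + 167 = 2179
e = 2179 / (2179 + 456) = 2179 / 2635 = 0.8269
e × U = 0.8269 × 687 = 568.08
Denominator = 2179 + 568.08 = 2747.08
RR4 = 1236 / 2747.08 = 0.4499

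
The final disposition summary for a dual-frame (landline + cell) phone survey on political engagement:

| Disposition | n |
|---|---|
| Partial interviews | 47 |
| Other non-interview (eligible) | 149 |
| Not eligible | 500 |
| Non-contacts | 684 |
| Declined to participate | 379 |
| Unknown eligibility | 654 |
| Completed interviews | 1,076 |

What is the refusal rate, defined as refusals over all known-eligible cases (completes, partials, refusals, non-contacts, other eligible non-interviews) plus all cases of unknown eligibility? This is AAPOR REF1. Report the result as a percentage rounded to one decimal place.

12.7%

Top: 379
Base: 1076 + 47 + 379 + 684 + 149 + 654 = 2989
REF1 = 379 / 2989 = 0.1268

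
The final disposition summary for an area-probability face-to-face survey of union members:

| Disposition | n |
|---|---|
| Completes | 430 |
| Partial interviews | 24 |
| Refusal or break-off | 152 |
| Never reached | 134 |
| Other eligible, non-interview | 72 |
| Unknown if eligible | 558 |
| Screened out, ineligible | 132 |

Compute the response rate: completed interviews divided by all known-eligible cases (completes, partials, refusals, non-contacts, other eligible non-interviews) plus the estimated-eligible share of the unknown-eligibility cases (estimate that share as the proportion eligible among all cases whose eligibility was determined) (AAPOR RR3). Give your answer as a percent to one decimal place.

33.3%

Numerator → 430
Known eligible → 430 + 24 + 152 + 134 + 72 = 812
e = 812 / (812 + 132) = 812 / 944 = 0.8602
Eligible share of unknowns → 0.8602 × 558 = 479.99
Denominator → 812 + 479.99 = 1291.99
RR3 = 430 / 1291.99 = 0.3328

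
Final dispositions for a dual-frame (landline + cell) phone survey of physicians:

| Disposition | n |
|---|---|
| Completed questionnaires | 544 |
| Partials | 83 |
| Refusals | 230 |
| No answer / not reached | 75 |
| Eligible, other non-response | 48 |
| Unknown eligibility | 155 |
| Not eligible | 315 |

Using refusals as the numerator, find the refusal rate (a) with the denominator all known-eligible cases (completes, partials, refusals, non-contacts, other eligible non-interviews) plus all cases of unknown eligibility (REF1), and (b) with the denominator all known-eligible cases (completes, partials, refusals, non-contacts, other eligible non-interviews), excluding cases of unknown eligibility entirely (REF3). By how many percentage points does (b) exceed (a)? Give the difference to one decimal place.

Top: 230
Base: 544 + 83 + 230 + 75 + 48 + 155 = 1135
REF1 = 230 / 1135 = 0.2026
Base: 544 + 83 + 230 + 75 + 48 = 980
REF3 = 230 / 980 = 0.2347
Difference = 23.47 − 20.26 = 3.21 percentage points

3.2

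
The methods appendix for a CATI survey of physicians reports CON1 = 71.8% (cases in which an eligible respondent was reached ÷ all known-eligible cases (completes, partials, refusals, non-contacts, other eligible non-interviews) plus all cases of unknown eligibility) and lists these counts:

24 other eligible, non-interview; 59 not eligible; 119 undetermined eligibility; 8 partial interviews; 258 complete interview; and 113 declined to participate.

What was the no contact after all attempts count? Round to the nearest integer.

Numerator = 258 + 8 + 113 + 24 = 403
CON1 = 403 / D = 0.718
D = 403 / 0.718 = 561.3
Remaining denominator categories sum to 522
no contact after all attempts = 561.3 − 522 ≈ 39

39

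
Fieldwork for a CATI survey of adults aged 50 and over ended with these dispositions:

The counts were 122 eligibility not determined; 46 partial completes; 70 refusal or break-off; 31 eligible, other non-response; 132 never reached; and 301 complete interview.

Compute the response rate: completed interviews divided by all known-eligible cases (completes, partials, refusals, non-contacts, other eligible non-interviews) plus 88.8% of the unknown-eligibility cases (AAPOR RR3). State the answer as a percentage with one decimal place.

Numerator → 301
Determined eligible → 301 + 46 + 70 + 132 + 31 = 580
e × U → 0.8880 × 122 = 108.34
Denom → 580 + 108.34 = 688.34
RR3 = 301 / 688.34 = 0.4373

43.7%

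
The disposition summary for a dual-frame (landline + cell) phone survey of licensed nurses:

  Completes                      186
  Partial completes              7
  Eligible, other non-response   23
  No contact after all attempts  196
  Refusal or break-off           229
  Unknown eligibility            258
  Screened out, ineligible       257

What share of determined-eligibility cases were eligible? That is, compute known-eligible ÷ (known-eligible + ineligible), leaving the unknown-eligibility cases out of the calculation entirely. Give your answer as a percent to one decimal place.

71.4%

Eligible (known) = 186 + 7 + 229 + 196 + 23 = 641
e = 641 / (641 + 257) = 641 / 898 = 0.7138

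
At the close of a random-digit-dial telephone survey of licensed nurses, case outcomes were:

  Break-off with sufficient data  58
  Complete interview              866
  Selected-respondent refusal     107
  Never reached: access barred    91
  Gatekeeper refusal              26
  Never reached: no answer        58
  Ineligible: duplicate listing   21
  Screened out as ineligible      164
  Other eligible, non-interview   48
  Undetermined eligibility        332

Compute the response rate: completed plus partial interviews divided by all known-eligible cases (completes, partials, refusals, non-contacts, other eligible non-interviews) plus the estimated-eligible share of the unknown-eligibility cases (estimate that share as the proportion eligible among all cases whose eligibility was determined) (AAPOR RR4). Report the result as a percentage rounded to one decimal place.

59.9%

Declined to participate = 26 + 107 = 133
Never reached = 58 + 91 = 149
Ineligible = 164 + 21 = 185
Numerator → 866 + 58 = 924
Eligible (known) → 866 + 58 + 133 + 149 + 48 = 1254
e = 1254 / (1254 + 185) = 1254 / 1439 = 0.8714
Estimated eligible among unknowns → 0.8714 × 332 = 289.30
Denominator → 1254 + 289.30 = 1543.30
RR4 = 924 / 1543.30 = 0.5987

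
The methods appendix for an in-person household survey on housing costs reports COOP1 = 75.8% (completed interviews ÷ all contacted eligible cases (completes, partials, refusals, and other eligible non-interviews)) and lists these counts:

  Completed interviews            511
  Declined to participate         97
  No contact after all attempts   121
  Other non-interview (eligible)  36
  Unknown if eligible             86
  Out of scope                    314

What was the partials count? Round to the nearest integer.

COOP1 = 511 / D = 0.758
D = 511 / 0.758 = 674.1
Rest of base = 644
partials = 674.1 − 644 ≈ 30

30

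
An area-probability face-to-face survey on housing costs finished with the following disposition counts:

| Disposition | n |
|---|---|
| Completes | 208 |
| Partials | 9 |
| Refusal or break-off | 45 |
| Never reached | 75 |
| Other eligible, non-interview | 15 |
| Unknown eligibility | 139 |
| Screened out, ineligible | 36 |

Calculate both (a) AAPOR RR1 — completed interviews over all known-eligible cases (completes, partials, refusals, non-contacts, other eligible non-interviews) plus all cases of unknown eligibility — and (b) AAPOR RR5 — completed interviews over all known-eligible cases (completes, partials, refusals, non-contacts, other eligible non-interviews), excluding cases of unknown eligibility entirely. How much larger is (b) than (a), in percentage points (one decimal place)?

16.7

Num: 208
Base: 208 + 9 + 45 + 75 + 15 + 139 = 491
RR1 = 208 / 491 = 0.4236
Base: 208 + 9 + 45 + 75 + 15 = 352
RR5 = 208 / 352 = 0.5909
Difference = 59.09 − 42.36 = 16.73 percentage points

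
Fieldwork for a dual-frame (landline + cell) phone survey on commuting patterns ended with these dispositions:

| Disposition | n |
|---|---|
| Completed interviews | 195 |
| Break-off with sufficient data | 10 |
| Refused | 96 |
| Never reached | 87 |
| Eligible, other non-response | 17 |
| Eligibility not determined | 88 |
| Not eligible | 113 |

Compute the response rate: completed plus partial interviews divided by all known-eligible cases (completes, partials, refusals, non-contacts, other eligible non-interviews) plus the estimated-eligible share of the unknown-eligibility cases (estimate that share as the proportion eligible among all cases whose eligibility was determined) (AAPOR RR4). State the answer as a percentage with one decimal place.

43.3%

Numerator: 195 + 10 = 205
Eligible (known): 195 + 10 + 96 + 87 + 17 = 405
e = 405 / (405 + 113) = 405 / 518 = 0.7819
e × U: 0.7819 × 88 = 68.81
Denom: 405 + 68.81 = 473.81
RR4 = 205 / 473.81 = 0.4327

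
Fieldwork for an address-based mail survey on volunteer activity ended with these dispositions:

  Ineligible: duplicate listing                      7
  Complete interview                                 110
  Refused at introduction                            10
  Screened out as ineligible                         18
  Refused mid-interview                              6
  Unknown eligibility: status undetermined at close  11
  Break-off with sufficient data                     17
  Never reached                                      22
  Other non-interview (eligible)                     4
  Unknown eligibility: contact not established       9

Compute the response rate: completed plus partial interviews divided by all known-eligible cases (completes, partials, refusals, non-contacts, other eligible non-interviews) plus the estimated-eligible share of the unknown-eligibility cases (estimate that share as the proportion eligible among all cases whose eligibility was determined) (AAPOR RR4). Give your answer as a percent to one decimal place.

Refusal or break-off = 10 + 6 = 16
Unknown eligibility = 9 + 11 = 20
Out of scope = 18 + 7 = 25
Top → 110 + 17 = 127
Determined eligible → 110 + 17 + 16 + 22 + 4 = 169
e = 169 / (169 + 25) = 169 / 194 = 0.8711
Eligible share of unknowns → 0.8711 × 20 = 17.42
Denom → 169 + 17.42 = 186.42
RR4 = 127 / 186.42 = 0.6813

68.1%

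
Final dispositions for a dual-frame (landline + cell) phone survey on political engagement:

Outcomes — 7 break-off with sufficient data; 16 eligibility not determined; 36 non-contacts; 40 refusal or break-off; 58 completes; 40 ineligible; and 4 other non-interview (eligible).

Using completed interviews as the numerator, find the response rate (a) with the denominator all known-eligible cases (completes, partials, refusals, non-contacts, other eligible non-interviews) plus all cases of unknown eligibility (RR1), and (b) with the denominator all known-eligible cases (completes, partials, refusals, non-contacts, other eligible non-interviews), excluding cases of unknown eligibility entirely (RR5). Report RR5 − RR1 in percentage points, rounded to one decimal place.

4.0

Numerator: 58
Base: 58 + 7 + 40 + 36 + 4 + 16 = 161
RR1 = 58 / 161 = 0.3602
Base: 58 + 7 + 40 + 36 + 4 = 145
RR5 = 58 / 145 = 0.4000
Difference = 40.00 − 36.02 = 3.98 percentage points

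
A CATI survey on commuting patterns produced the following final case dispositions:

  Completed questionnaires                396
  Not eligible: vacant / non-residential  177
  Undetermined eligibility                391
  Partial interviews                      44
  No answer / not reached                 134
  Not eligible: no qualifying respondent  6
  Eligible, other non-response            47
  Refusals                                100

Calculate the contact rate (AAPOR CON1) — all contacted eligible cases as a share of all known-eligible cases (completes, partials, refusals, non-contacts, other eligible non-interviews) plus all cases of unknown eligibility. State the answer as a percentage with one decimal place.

52.8%

Ineligible = 6 + 177 = 183
Num: 396 + 44 + 100 + 47 = 587
Denom: 396 + 44 + 100 + 134 + 47 + 391 = 1112
CON1 = 587 / 1112 = 0.5279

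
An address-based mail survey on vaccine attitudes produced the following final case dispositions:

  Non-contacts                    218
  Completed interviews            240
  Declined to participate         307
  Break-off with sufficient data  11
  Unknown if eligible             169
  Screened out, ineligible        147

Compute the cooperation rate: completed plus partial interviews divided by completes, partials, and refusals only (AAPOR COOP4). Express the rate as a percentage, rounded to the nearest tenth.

45.0%

Numerator: 240 + 11 = 251
Denom: 240 + 11 + 307 = 558
COOP4 = 251 / 558 = 0.4498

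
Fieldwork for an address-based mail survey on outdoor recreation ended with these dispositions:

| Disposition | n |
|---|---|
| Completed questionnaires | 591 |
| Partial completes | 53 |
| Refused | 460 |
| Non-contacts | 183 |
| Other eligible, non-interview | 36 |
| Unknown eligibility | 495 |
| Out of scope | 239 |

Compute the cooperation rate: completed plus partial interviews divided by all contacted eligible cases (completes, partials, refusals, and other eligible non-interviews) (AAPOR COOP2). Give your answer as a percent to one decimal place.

56.5%

Num: 591 + 53 = 644
Denominator: 591 + 53 + 460 + 36 = 1140
COOP2 = 644 / 1140 = 0.5649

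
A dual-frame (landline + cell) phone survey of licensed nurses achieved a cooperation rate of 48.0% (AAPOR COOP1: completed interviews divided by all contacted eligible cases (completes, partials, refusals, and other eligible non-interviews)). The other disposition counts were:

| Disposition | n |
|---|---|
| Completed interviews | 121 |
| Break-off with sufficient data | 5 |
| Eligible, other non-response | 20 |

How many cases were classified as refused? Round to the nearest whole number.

COOP1 = 121 / D = 0.480
D = 121 / 0.480 = 252.1
Remaining denominator categories sum to 146
refused = 252.1 − 146 ≈ 106

106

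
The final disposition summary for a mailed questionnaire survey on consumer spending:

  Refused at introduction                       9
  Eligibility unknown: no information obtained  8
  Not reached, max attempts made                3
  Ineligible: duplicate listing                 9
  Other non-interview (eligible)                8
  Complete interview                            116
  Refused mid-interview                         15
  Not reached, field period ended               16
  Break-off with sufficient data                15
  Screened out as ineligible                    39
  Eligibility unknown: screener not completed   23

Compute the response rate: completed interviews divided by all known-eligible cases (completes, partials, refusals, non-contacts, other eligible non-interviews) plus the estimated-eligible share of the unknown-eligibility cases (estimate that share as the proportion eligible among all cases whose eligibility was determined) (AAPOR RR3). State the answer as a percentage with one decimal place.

Declined to participate = 9 + 15 = 24
Non-contacts = 16 + 3 = 19
Undetermined eligibility = 23 + 8 = 31
Ineligible = 39 + 9 = 48
Numerator = 116
Eligible (known) = 116 + 15 + 24 + 19 + 8 = 182
e = 182 / (182 + 48) = 182 / 230 = 0.7913
e × U = 0.7913 × 31 = 24.53
Denominator = 182 + 24.53 = 206.53
RR3 = 116 / 206.53 = 0.5617

56.2%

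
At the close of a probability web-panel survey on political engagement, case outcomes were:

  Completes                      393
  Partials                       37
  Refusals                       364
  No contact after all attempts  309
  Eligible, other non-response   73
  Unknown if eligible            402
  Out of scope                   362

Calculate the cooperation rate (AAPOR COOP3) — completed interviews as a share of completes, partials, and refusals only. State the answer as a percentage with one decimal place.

49.5%

Top: 393
Denominator: 393 + 37 + 364 = 794
COOP3 = 393 / 794 = 0.4950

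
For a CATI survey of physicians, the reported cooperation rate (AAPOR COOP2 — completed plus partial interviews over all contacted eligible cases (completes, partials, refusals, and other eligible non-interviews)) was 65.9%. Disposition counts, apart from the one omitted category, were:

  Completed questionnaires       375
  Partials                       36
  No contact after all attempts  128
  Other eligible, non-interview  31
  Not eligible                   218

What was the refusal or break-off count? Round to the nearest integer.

Num = 375 + 36 = 411
COOP2 = 411 / D = 0.659
D = 411 / 0.659 = 623.7
Remaining denominator categories sum to 442
refusal or break-off = 623.7 − 442 ≈ 182

182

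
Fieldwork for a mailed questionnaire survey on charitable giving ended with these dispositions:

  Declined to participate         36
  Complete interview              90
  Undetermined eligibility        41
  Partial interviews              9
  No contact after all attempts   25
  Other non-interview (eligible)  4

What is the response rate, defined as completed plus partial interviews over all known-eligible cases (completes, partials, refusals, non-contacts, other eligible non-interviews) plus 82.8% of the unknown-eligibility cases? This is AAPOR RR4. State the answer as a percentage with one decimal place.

50.0%

Numerator → 90 + 9 = 99
Known eligible → 90 + 9 + 36 + 25 + 4 = 164
Estimated eligible among unknowns → 0.8280 × 41 = 33.95
Base → 164 + 33.95 = 197.95
RR4 = 99 / 197.95 = 0.5001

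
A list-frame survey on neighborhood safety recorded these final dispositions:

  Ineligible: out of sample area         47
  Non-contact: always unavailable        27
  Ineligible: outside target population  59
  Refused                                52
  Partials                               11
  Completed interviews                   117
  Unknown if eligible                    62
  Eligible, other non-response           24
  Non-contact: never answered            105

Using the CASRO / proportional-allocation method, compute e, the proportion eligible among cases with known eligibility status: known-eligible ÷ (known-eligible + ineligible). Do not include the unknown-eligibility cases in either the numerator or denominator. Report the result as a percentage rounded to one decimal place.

76.0%

No contact after all attempts = 105 + 27 = 132
Not eligible = 59 + 47 = 106
Known eligible: 117 + 11 + 52 + 132 + 24 = 336
e = 336 / (336 + 106) = 336 / 442 = 0.7602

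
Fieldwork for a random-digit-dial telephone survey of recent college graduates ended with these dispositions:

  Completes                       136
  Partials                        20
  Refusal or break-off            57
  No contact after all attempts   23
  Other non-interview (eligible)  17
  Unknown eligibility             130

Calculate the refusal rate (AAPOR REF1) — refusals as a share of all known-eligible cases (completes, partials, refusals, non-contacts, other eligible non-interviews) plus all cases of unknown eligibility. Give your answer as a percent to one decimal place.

14.9%

Numerator → 57
Base → 136 + 20 + 57 + 23 + 17 + 130 = 383
REF1 = 57 / 383 = 0.1488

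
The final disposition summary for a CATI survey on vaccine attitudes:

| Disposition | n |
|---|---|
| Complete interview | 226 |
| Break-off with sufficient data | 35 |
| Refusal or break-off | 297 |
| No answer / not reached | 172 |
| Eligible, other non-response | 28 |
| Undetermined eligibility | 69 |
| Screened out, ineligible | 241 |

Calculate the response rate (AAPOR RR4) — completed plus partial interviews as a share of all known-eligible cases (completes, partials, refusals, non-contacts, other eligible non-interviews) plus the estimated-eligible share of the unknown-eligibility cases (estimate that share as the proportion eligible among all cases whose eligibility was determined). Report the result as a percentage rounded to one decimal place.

32.2%

Top → 226 + 35 = 261
Known eligible → 226 + 35 + 297 + 172 + 28 = 758
e = 758 / (758 + 241) = 758 / 999 = 0.7588
Eligible share of unknowns → 0.7588 × 69 = 52.36
Base → 758 + 52.36 = 810.36
RR4 = 261 / 810.36 = 0.3221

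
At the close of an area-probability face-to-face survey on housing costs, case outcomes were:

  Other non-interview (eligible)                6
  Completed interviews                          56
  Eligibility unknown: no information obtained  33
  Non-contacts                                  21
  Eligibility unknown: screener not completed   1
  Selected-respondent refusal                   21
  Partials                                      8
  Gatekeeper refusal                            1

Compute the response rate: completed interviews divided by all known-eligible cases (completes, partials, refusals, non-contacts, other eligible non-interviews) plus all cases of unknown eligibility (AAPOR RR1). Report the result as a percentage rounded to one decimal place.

Refused = 1 + 21 = 22
Unknown if eligible = 1 + 33 = 34
Num → 56
Denominator → 56 + 8 + 22 + 21 + 6 + 34 = 147
RR1 = 56 / 147 = 0.3810

38.1%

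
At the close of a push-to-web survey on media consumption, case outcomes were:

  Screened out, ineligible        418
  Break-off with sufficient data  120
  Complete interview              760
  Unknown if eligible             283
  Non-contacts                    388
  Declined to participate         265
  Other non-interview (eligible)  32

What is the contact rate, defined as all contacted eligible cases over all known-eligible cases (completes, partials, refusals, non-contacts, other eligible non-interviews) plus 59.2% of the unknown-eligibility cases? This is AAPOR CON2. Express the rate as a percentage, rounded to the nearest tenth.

67.9%

Top = 760 + 120 + 265 + 32 = 1177
Known eligible = 760 + 120 + 265 + 388 + 32 = 1565
e × U = 0.5920 × 283 = 167.54
Denom = 1565 + 167.54 = 1732.54
CON2 = 1177 / 1732.54 = 0.6793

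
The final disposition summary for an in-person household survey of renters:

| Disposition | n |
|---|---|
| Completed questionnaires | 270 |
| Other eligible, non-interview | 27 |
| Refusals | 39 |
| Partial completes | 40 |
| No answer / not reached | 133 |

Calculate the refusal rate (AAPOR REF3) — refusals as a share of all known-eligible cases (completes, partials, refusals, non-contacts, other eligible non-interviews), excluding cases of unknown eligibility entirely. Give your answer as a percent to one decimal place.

Top: 39
Denominator: 270 + 40 + 39 + 133 + 27 = 509
REF3 = 39 / 509 = 0.0766

7.7%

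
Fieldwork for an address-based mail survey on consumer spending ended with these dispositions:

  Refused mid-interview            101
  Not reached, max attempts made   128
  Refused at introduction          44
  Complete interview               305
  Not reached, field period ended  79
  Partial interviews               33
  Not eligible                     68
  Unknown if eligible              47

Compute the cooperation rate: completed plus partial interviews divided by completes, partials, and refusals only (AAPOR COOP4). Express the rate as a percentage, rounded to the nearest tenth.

Refused = 44 + 101 = 145
No contact after all attempts = 79 + 128 = 207
Numerator → 305 + 33 = 338
Denominator → 305 + 33 + 145 = 483
COOP4 = 338 / 483 = 0.6998

70.0%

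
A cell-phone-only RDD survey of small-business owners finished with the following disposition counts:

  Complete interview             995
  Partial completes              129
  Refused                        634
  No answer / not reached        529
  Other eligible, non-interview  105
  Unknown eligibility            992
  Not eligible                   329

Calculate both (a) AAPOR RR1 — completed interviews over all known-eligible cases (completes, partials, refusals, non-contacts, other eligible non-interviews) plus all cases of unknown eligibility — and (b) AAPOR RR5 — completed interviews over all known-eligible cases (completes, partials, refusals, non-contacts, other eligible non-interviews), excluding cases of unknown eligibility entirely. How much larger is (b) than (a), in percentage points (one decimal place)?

Num = 995
Denom = 995 + 129 + 634 + 529 + 105 + 992 = 3384
RR1 = 995 / 3384 = 0.2940
Denom = 995 + 129 + 634 + 529 + 105 = 2392
RR5 = 995 / 2392 = 0.4160
Difference = 41.60 − 29.40 = 12.20 percentage points

12.2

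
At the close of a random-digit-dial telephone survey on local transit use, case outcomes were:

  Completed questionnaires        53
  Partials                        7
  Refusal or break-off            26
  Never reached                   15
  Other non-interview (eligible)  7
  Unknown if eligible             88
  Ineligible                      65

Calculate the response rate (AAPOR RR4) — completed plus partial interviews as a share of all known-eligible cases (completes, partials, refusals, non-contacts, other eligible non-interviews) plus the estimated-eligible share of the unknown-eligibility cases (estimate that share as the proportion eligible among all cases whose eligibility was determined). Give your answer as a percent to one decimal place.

Top: 53 + 7 = 60
Eligible (known): 53 + 7 + 26 + 15 + 7 = 108
e = 108 / (108 + 65) = 108 / 173 = 0.6243
Estimated eligible among unknowns: 0.6243 × 88 = 54.94
Denom: 108 + 54.94 = 162.94
RR4 = 60 / 162.94 = 0.3682

36.8%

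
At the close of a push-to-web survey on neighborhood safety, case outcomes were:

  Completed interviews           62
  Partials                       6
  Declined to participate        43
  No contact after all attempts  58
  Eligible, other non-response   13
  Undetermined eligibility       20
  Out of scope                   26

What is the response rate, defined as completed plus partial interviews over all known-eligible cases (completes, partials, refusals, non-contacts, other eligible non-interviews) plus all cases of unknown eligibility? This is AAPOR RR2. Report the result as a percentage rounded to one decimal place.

33.7%

Num: 62 + 6 = 68
Denominator: 62 + 6 + 43 + 58 + 13 + 20 = 202
RR2 = 68 / 202 = 0.3366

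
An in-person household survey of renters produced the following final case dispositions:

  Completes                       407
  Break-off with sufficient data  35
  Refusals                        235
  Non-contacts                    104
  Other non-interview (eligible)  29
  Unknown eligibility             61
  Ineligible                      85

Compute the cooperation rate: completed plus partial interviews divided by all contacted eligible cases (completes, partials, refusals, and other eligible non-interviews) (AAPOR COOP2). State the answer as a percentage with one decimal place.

Num → 407 + 35 = 442
Denom → 407 + 35 + 235 + 29 = 706
COOP2 = 442 / 706 = 0.6261

62.6%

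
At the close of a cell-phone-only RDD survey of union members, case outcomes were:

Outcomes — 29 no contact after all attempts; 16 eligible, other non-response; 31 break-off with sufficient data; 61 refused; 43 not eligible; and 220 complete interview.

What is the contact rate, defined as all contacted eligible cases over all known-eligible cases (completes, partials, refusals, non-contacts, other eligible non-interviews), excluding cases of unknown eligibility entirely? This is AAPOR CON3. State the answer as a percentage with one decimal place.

91.9%

Numerator: 220 + 31 + 61 + 16 = 328
Base: 220 + 31 + 61 + 29 + 16 = 357
CON3 = 328 / 357 = 0.9188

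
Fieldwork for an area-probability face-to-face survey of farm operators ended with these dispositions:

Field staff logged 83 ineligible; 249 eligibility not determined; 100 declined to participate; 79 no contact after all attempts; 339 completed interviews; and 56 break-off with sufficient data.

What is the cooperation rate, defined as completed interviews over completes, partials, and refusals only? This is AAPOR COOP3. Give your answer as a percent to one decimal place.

Num = 339
Denominator = 339 + 56 + 100 = 495
COOP3 = 339 / 495 = 0.6848

68.5%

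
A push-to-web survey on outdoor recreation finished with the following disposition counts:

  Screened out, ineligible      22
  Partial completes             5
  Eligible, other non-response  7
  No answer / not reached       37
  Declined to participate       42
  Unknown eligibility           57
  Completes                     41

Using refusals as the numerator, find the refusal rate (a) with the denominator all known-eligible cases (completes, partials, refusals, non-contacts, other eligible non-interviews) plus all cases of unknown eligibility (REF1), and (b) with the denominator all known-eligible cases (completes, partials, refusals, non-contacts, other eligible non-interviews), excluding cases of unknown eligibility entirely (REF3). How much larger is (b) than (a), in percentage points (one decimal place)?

Num: 42
Denominator: 41 + 5 + 42 + 37 + 7 + 57 = 189
REF1 = 42 / 189 = 0.2222
Denominator: 41 + 5 + 42 + 37 + 7 = 132
REF3 = 42 / 132 = 0.3182
Difference = 31.82 − 22.22 = 9.60 percentage points

9.6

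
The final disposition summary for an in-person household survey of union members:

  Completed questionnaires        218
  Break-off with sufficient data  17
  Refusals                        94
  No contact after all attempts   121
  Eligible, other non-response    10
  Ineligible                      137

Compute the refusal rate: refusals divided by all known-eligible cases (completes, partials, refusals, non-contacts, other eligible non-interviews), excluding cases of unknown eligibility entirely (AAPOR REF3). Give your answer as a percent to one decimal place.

Top: 94
Denominator: 218 + 17 + 94 + 121 + 10 = 460
REF3 = 94 / 460 = 0.2043

20.4%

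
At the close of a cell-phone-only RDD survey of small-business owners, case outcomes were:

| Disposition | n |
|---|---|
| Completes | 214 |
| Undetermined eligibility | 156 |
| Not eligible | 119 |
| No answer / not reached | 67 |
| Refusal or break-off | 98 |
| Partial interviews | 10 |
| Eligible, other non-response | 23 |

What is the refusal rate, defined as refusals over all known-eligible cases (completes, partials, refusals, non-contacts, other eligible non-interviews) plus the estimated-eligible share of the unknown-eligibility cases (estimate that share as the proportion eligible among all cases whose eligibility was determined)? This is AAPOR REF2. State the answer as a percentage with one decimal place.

18.4%

Numerator → 98
Eligible (known) → 214 + 10 + 98 + 67 + 23 = 412
e = 412 / (412 + 119) = 412 / 531 = 0.7759
Eligible share of unknowns → 0.7759 × 156 = 121.04
Base → 412 + 121.04 = 533.04
REF2 = 98 / 533.04 = 0.1839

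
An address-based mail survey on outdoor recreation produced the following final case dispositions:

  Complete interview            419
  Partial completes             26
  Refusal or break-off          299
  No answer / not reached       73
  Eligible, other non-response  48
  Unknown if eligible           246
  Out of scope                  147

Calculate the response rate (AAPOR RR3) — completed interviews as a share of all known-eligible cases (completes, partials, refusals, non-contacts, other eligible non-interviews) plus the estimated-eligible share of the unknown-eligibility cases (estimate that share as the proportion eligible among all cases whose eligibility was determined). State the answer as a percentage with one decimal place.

39.0%

Numerator = 419
Known eligible = 419 + 26 + 299 + 73 + 48 = 865
e = 865 / (865 + 147) = 865 / 1012 = 0.8547
Eligible share of unknowns = 0.8547 × 246 = 210.26
Denominator = 865 + 210.26 = 1075.26
RR3 = 419 / 1075.26 = 0.3897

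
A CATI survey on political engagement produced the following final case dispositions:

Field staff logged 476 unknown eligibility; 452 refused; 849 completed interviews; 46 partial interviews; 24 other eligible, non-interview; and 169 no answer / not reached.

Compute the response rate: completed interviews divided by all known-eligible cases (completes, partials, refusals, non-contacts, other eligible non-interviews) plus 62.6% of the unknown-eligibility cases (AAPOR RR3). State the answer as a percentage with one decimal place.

46.2%

Numerator = 849
Eligible (known) = 849 + 46 + 452 + 169 + 24 = 1540
Estimated eligible among unknowns = 0.6260 × 476 = 297.98
Base = 1540 + 297.98 = 1837.98
RR3 = 849 / 1837.98 = 0.4619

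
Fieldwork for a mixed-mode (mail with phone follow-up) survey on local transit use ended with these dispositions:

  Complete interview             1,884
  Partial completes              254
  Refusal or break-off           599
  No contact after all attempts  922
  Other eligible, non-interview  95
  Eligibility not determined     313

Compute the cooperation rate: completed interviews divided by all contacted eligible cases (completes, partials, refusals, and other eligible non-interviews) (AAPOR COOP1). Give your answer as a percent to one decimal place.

66.5%

Numerator = 1884
Denominator = 1884 + 254 + 599 + 95 = 2832
COOP1 = 1884 / 2832 = 0.6653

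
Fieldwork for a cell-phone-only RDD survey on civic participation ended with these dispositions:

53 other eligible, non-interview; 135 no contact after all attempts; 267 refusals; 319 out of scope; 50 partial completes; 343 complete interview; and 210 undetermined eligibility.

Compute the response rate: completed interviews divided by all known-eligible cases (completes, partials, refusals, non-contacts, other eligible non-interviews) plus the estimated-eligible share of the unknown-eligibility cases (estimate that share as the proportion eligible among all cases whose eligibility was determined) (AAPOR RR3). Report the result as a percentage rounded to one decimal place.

34.3%

Num: 343
Known eligible: 343 + 50 + 267 + 135 + 53 = 848
e = 848 / (848 + 319) = 848 / 1167 = 0.7266
Eligible share of unknowns: 0.7266 × 210 = 152.59
Denom: 848 + 152.59 = 1000.59
RR3 = 343 / 1000.59 = 0.3428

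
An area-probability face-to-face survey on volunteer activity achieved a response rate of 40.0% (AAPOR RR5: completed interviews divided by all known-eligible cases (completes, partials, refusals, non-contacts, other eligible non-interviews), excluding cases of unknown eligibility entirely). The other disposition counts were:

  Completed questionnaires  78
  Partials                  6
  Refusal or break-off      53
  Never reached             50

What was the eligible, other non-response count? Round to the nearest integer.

RR5 = 78 / D = 0.400
D = 78 / 0.400 = 195.0
Remaining denominator categories sum to 187
eligible, other non-response = 195.0 − 187 ≈ 8

8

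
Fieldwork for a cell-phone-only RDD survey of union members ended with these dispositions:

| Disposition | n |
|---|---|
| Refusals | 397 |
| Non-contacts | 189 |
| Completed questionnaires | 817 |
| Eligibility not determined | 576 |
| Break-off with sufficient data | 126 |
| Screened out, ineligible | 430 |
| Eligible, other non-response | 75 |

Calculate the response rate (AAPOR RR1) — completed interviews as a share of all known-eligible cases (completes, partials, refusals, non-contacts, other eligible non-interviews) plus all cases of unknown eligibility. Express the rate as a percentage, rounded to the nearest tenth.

37.5%

Numerator = 817
Denom = 817 + 126 + 397 + 189 + 75 + 576 = 2180
RR1 = 817 / 2180 = 0.3748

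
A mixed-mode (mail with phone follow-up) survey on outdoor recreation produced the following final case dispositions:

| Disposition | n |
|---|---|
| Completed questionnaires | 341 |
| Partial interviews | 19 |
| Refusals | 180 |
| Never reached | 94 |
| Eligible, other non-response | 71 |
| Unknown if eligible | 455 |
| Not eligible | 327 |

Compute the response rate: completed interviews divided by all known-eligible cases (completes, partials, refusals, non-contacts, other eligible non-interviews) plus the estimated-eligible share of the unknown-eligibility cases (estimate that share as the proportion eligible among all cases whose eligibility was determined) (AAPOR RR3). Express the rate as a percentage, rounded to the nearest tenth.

Numerator: 341
Eligible (known): 341 + 19 + 180 + 94 + 71 = 705
e = 705 / (705 + 327) = 705 / 1032 = 0.6831
e × U: 0.6831 × 455 = 310.81
Base: 705 + 310.81 = 1015.81
RR3 = 341 / 1015.81 = 0.3357

33.6%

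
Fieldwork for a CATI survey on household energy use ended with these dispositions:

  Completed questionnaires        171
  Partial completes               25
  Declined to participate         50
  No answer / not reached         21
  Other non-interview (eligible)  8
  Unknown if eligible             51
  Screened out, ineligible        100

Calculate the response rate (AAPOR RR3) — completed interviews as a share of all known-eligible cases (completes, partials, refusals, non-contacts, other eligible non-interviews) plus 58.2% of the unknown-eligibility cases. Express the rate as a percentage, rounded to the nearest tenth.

56.1%

Top: 171
Determined eligible: 171 + 25 + 50 + 21 + 8 = 275
e × U: 0.5820 × 51 = 29.68
Denom: 275 + 29.68 = 304.68
RR3 = 171 / 304.68 = 0.5612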